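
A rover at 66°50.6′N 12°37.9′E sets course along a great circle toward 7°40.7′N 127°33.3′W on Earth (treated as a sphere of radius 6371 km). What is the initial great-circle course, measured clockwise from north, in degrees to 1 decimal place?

Δλ = -140.187° = -2.4467 rad.
y = sin Δλ · cos φ₂ = (-0.6403)(0.9910) = -0.6345
x = cos φ₁ sin φ₂ − sin φ₁ cos φ₂ cos Δλ = (0.3932)(0.1336) − (0.9194)(0.9910)(-0.7681) = 0.7525
θ = atan2(y, x) = -40.14°; adding 360° gives 319.9°.

319.9°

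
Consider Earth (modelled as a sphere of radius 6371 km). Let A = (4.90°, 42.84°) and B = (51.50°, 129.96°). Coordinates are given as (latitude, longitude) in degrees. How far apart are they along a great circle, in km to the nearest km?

In radians: φ₁ = 0.0855, φ₂ = 0.8988, Δλ = 87.120° = 1.5205 rad.
cos c = sin φ₁ sin φ₂ + cos φ₁ cos φ₂ cos Δλ = (0.0854)(0.7826) + (0.9963)(0.6225)(0.0502) = 0.09801,
so c = arccos(0.09801) = 1.47263 rad.
Distance = R·c = 6371 × 1.4726 ≈ 9382 km.

9382 km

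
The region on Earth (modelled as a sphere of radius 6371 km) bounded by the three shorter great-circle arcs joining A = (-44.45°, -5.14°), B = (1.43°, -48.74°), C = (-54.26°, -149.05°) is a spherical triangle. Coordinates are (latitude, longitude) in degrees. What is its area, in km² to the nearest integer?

37836281 km²

Side lengths (central angles): a = 1.6959, b = 1.3372, c = 1.0480 rad; semiperimeter s = 2.0405.
By l'Huilier's theorem, tan(E/4) = √[tan(s/2) tan((s−a)/2) tan((s−b)/2) tan((s−c)/2)], giving spherical excess E = 0.9322 rad.
Area = E·R² = 0.9322 × (6371)² ≈ 37836281 km².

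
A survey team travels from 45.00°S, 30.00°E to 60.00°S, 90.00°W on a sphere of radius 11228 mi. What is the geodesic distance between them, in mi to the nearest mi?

12576 mi

Let φ₁ = -0.7854 rad, φ₂ = -1.0472 rad, and Δλ = -2.0944 rad.
cos c = sin φ₁ sin φ₂ + cos φ₁ cos φ₂ cos Δλ = (-0.7071)(-0.8660) + (0.7071)(0.5000)(-0.5000) = 0.43560,
so c = arccos(0.43560) = 1.12010 rad.
Distance = R·c = 11228 × 1.1201 ≈ 12576 mi.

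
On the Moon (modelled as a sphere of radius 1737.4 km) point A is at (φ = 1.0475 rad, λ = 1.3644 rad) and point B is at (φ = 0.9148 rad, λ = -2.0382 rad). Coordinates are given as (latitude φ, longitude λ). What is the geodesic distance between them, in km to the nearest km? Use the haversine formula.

Let φ₁ = 1.0475 rad, φ₂ = 0.9148 rad, and Δλ = 2.8806 rad.
Haversine: a = sin²(Δφ/2) + cos φ₁ cos φ₂ sin²(Δλ/2) = 0.0044 + (0.4997)(0.6099)(0.9831) = 0.30405.
Central angle c = 2·arcsin(√a) = 1.16810 rad.
Distance = R·c = 1737.4 × 1.1681 ≈ 2029 km.

2029 km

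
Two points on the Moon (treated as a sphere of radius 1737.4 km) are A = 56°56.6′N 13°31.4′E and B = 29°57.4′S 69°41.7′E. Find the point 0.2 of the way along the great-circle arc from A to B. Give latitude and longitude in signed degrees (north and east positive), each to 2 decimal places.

41.46°, 32.74°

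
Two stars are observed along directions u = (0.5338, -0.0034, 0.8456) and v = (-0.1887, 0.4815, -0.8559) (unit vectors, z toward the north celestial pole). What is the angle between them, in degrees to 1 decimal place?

u·v = -0.8261; |u| = 1.0000, |v| = 1.0000.
cos θ = (u·v)/(|u||v|) = -0.8261, so θ = 145.7°.

145.7°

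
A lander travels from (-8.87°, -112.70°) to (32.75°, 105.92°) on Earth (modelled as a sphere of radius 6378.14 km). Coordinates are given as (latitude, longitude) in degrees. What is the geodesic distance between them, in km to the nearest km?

15263 km

Let φ₁ = -0.1548 rad, φ₂ = 0.5716 rad, and Δλ = -2.4675 rad.
Haversine: a = sin²(Δφ/2) + cos φ₁ cos φ₂ sin²(Δλ/2) = 0.1262 + (0.9880)(0.8410)(0.8907) = 0.86633.
Central angle c = 2·arcsin(√a) = 2.39302 rad.
Distance = R·c = 6378.14 × 2.3930 ≈ 15263 km.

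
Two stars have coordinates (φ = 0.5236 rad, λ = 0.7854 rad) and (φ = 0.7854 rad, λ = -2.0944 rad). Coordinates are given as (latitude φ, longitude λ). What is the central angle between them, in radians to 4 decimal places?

1.8111 rad

With latitudes φ₁ = 30.000°, φ₂ = 45.000° and longitude difference Δλ = -165.000°:
Haversine: a = sin²(Δφ/2) + cos φ₁ cos φ₂ sin²(Δλ/2) = 0.0170 + (0.8660)(0.7071)(0.9830) = 0.61898.
Central angle c = 2·arcsin(√a) = 1.81105 rad.
So the angular separation is 1.8111 rad.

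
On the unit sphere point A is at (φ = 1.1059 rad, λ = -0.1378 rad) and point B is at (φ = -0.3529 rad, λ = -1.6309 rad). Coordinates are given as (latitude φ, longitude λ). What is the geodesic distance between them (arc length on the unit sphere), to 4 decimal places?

1.8507

In radians: φ₁ = 1.1059, φ₂ = -0.3529, Δλ = -85.548° = -1.4931 rad.
cos c = sin φ₁ sin φ₂ + cos φ₁ cos φ₂ cos Δλ = (0.8939)(-0.3456) + (0.4483)(0.9384)(0.0776) = -0.27629,
so c = arccos(-0.27629) = 1.85072 rad.
On the unit sphere the arc length equals the central angle: 1.8507.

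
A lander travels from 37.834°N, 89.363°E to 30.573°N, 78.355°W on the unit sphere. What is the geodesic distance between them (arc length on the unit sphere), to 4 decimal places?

Let φ₁ = 0.6603 rad, φ₂ = 0.5336 rad, and Δλ = -2.9272 rad.
Haversine: a = sin²(Δφ/2) + cos φ₁ cos φ₂ sin²(Δλ/2) = 0.0040 + (0.7898)(0.8610)(0.9886) = 0.67622.
Central angle c = 2·arcsin(√a) = 1.93098 rad.
On the unit sphere the arc length equals the central angle: 1.9310.

1.9310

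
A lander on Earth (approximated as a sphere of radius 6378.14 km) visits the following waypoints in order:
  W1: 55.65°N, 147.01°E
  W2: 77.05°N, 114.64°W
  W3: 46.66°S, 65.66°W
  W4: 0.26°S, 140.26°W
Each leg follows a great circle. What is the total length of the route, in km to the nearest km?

27263 km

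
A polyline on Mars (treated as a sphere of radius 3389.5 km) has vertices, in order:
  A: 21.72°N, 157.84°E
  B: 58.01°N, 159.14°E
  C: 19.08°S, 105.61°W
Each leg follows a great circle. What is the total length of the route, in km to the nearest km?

8587 km

Leg A→B: central angle 0.6336 rad, distance 2147.6 km.
Leg B→C: central angle 1.8998 rad, distance 6439.2 km.
Total: 2147.6 + 6439.2 ≈ 8587 km.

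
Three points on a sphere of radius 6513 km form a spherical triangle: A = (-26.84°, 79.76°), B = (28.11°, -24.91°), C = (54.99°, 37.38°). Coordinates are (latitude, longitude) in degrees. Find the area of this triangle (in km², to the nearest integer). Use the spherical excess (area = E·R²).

42320685 km²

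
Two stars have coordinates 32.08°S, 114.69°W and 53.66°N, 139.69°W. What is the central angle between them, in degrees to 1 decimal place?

88.4°

In radians: φ₁ = -0.5599, φ₂ = 0.9365, Δλ = -25.000° = -0.4363 rad.
Haversine: a = sin²(Δφ/2) + cos φ₁ cos φ₂ sin²(Δλ/2) = 0.4629 + (0.8473)(0.5926)(0.0468) = 0.48638.
Central angle c = 2·arcsin(√a) = 1.54355 rad.
So the angular separation is 88.4°.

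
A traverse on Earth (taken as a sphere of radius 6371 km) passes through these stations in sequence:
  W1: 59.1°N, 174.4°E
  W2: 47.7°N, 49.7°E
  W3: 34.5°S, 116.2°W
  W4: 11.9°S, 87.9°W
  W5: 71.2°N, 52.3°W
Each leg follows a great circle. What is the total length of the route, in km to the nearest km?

38680 km

Leg W1→W2: central angle 1.1175 rad, distance 7119.8 km.
Leg W2→W3: central angle 2.8468 rad, distance 18137.1 km.
Leg W3→W4: central angle 0.5974 rad, distance 3805.8 km.
Leg W4→W5: central angle 1.5096 rad, distance 9617.4 km.
Total: 7119.8 + 18137.1 + 3805.8 + 9617.4 ≈ 38680 km.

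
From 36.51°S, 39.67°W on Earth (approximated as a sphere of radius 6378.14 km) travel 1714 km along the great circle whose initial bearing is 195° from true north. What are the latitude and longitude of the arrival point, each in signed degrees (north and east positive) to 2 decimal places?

Angular distance δ = d/R = 1714/6378.14 = 0.26873 rad; initial bearing θ = 3.4034 rad.
sin φ₂ = sin φ₁ cos δ + cos φ₁ sin δ cos θ = (-0.5950)(0.9641) + (0.8038)(0.2655)(-0.9659) = -0.7797, so φ₂ = -51.24°.
Δλ = atan2(sin θ sin δ cos φ₁, cos δ − sin φ₁ sin φ₂) = atan2(-0.0552, 0.5002) = -6.301°.
λ₂ = -39.670° − 6.301° = -45.97°.

-51.24°, -45.97°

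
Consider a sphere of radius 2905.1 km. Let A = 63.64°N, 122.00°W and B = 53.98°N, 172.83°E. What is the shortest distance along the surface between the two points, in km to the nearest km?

1696 km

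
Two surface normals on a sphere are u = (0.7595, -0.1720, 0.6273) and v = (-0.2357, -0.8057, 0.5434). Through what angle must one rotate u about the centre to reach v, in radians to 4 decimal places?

u·v = 0.3004; |u| = 1.0000, |v| = 1.0000.
cos θ = (u·v)/(|u||v|) = 0.3005, so θ = 1.2656 rad.

1.2656 rad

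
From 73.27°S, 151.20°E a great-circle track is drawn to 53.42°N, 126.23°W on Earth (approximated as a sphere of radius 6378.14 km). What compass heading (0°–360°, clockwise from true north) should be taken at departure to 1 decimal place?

With φ₁ = -1.2788, φ₂ = 0.9324, Δλ = 1.4411 rad, the forward-azimuth formula gives
θ = atan2( sin Δλ cos φ₂ , cos φ₁ sin φ₂ − sin φ₁ cos φ₂ cos Δλ ) = atan2(0.5909, 0.3050) = 62.70°.
So the initial bearing is 62.7°.

62.7°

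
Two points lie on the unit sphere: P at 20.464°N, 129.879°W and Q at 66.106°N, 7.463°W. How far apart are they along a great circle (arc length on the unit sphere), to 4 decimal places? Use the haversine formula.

1.4543

In radians: φ₁ = 0.3572, φ₂ = 1.1538, Δλ = 122.416° = 2.1366 rad.
Haversine: a = sin²(Δφ/2) + cos φ₁ cos φ₂ sin²(Δλ/2) = 0.1504 + (0.9369)(0.4050)(0.7680) = 0.44189.
Central angle c = 2·arcsin(√a) = 1.45431 rad.
On the unit sphere the arc length equals the central angle: 1.4543.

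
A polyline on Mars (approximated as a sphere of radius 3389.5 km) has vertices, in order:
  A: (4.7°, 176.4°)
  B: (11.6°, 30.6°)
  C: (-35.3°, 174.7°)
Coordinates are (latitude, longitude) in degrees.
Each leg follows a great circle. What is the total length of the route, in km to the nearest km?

Leg A→B: central angle 2.4832 rad, distance 8416.9 km.
Leg B→C: central angle 2.4400 rad, distance 8270.3 km.
Total: 8416.9 + 8270.3 ≈ 16687 km.

16687 km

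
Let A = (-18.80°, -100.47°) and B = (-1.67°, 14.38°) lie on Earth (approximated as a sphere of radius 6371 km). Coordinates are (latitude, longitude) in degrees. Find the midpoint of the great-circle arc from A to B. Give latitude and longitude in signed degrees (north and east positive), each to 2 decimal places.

The central angle between A and B is δ = 1.9695 rad.
With f = 0.5, the slerp weights are sin((1−f)δ)/sin δ = 0.9041 and sin(fδ)/sin δ = 0.9041.
Weighted sum of the unit vectors: (0.9041)·(-0.1720,-0.9309,-0.3223) + (0.9041)·(0.9683,0.2482,-0.0291) = (0.7199, -0.6172, -0.3177).
Converting back: φ = atan2(z, √(x²+y²)) = -18.52°, λ = atan2(y, x) = -40.61°.

-18.52°, -40.61°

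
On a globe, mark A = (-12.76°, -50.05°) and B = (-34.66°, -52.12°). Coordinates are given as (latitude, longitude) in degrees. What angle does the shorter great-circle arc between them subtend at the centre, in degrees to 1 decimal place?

22.0°

In radians: φ₁ = -0.2227, φ₂ = -0.6049, Δλ = -2.070° = -0.0361 rad.
Haversine: a = sin²(Δφ/2) + cos φ₁ cos φ₂ sin²(Δλ/2) = 0.0361 + (0.9753)(0.8225)(0.0003) = 0.03634.
Central angle c = 2·arcsin(√a) = 0.38363 rad.
So the angular separation is 22.0°.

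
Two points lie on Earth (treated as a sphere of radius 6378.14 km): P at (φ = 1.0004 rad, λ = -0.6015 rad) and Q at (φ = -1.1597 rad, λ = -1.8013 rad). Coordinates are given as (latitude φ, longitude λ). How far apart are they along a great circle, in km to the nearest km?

14905 km

With latitudes φ₁ = 57.319°, φ₂ = -66.446° and longitude difference Δλ = -68.743°:
Haversine: a = sin²(Δφ/2) + cos φ₁ cos φ₂ sin²(Δλ/2) = 0.7779 + (0.5400)(0.3996)(0.3187) = 0.84667.
Central angle c = 2·arcsin(√a) = 2.33690 rad.
Distance = R·c = 6378.14 × 2.3369 ≈ 14905 km.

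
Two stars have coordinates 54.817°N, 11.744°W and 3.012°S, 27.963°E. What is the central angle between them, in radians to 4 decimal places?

1.1596 rad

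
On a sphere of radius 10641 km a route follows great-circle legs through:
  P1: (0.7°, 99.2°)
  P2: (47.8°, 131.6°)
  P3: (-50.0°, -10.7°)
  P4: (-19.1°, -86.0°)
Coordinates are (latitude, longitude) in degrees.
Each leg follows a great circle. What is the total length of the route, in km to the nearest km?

51319 km

Leg P1→P2: central angle 0.9568 rad, distance 10181.0 km.
Leg P2→P3: central angle 2.7120 rad, distance 28858.0 km.
Leg P3→P4: central angle 1.1540 rad, distance 12280.1 km.
Total: 10181.0 + 28858.0 + 12280.1 ≈ 51319 km.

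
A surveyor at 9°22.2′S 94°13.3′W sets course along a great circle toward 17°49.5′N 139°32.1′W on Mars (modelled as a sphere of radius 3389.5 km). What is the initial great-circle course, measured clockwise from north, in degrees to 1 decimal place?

301.3°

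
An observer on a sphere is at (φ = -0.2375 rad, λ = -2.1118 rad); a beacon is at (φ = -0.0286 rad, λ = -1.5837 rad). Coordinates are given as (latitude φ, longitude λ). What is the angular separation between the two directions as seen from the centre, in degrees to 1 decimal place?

32.2°

Let φ₁ = -0.2375 rad, φ₂ = -0.0286 rad, and Δλ = 0.5281 rad.
cos c = sin φ₁ sin φ₂ + cos φ₁ cos φ₂ cos Δλ = (-0.2353)(-0.0286) + (0.9719)(0.9996)(0.8638) = 0.84590,
so c = arccos(0.84590) = 0.56254 rad.
So the angular separation is 32.2°.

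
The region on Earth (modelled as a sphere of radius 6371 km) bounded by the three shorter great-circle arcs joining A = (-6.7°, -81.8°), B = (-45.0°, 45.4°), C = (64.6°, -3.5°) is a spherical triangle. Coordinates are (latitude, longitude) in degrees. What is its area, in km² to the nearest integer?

Side lengths (central angles): a = 2.0257, b = 1.5898, c = 1.9199 rad; semiperimeter s = 2.7677.
By l'Huilier's theorem, tan(E/4) = √[tan(s/2) tan((s−a)/2) tan((s−b)/2) tan((s−c)/2)], giving spherical excess E = 2.6681 rad.
Area = E·R² = 2.6681 × (6371)² ≈ 108296478 km².

108296478 km²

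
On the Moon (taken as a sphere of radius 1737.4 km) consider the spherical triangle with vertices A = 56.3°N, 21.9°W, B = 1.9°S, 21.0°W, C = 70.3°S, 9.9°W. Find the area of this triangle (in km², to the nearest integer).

220374 km²

Side lengths (central angles): a = 1.2006, b = 2.2147, c = 1.0159 rad; semiperimeter s = 2.2156.
By l'Huilier's theorem, tan(E/4) = √[tan(s/2) tan((s−a)/2) tan((s−b)/2) tan((s−c)/2)], giving spherical excess E = 0.0730 rad.
Area = E·R² = 0.0730 × (1737.4)² ≈ 220374 km².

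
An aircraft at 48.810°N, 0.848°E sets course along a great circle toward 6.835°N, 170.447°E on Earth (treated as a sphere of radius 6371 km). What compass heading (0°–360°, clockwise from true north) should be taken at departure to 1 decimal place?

Δλ = 169.599° = 2.9601 rad.
y = sin Δλ · cos φ₂ = (0.1805)(0.9929) = 0.1793
x = cos φ₁ sin φ₂ − sin φ₁ cos φ₂ cos Δλ = (0.6586)(0.1190) − (0.7525)(0.9929)(-0.9836) = 0.8133
θ = atan2(y, x) = 12.43°, so the bearing is 12.4°.

12.4°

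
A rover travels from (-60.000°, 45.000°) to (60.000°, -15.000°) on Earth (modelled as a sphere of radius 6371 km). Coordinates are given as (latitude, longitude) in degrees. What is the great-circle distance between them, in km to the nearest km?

14309 km

Let φ₁ = -1.0472 rad, φ₂ = 1.0472 rad, and Δλ = -1.0472 rad.
Haversine: a = sin²(Δφ/2) + cos φ₁ cos φ₂ sin²(Δλ/2) = 0.7500 + (0.5000)(0.5000)(0.2500) = 0.81250.
Central angle c = 2·arcsin(√a) = 2.24593 rad.
Distance = R·c = 6371 × 2.2459 ≈ 14309 km.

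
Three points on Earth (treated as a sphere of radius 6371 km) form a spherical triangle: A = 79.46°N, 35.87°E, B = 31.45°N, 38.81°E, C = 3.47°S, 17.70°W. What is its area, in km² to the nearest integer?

22801358 km²

Side lengths (central angles): a = 1.1171, b = 1.5219, c = 0.8382 rad; semiperimeter s = 1.7386.
By l'Huilier's theorem, tan(E/4) = √[tan(s/2) tan((s−a)/2) tan((s−b)/2) tan((s−c)/2)], giving spherical excess E = 0.5618 rad.
Area = E·R² = 0.5618 × (6371)² ≈ 22801358 km².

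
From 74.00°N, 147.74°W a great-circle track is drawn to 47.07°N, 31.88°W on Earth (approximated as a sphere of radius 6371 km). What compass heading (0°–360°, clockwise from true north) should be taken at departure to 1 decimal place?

51.5°

Δλ = 115.860° = 2.0221 rad.
y = sin Δλ · cos φ₂ = (0.8999)(0.6811) = 0.6129
x = cos φ₁ sin φ₂ − sin φ₁ cos φ₂ cos Δλ = (0.2756)(0.7322) − (0.9613)(0.6811)(-0.4362) = 0.4874
θ = atan2(y, x) = 51.51°, so the bearing is 51.5°.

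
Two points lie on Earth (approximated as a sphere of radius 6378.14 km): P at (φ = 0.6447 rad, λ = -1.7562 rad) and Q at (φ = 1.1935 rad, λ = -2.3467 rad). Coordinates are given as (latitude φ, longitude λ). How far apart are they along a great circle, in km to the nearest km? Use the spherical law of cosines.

4069 km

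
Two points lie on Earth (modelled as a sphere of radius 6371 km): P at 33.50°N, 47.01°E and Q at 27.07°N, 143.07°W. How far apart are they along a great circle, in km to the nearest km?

Let φ₁ = 0.5847 rad, φ₂ = 0.4725 rad, and Δλ = 2.9657 rad.
cos c = sin φ₁ sin φ₂ + cos φ₁ cos φ₂ cos Δλ = (0.5519)(0.4551) + (0.8339)(0.8905)(-0.9846) = -0.47990,
so c = arccos(-0.47990) = 2.07134 rad.
Distance = R·c = 6371 × 2.0713 ≈ 13196 km.

13196 km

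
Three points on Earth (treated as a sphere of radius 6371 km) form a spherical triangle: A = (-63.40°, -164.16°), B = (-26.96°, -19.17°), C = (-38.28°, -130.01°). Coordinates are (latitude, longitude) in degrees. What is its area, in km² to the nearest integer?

Side lengths (central angles): a = 1.5388, b = 0.5646, c = 1.4922 rad; semiperimeter s = 1.7978.
By l'Huilier's theorem, tan(E/4) = √[tan(s/2) tan((s−a)/2) tan((s−b)/2) tan((s−c)/2)], giving spherical excess E = 0.5316 rad.
Area = E·R² = 0.5316 × (6371)² ≈ 21577364 km².

21577364 km²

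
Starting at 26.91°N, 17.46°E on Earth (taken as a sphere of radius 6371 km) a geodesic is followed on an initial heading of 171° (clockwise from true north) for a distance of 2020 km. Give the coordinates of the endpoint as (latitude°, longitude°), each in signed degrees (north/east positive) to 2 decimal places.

Angular distance δ = d/R = 2020/6371 = 0.31706 rad; initial bearing θ = 2.9845 rad.
sin φ₂ = sin φ₁ cos δ + cos φ₁ sin δ cos θ = (0.4526)(0.9502) + (0.8917)(0.3118)(-0.9877) = 0.1554, so φ₂ = 8.94°.
Δλ = atan2(sin θ sin δ cos φ₁, cos δ − sin φ₁ sin φ₂) = atan2(0.0435, 0.8798) = 2.830°.
λ₂ = 17.460° + 2.830° = 20.29°.

8.94°, 20.29°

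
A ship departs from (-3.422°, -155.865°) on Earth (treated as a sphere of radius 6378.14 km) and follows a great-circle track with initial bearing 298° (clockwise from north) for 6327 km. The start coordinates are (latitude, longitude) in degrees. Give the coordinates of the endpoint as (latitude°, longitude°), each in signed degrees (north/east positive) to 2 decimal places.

Angular distance δ = d/R = 6327/6378.14 = 0.99198 rad; initial bearing θ = 5.2011 rad.
sin φ₂ = sin φ₁ cos δ + cos φ₁ sin δ cos θ = (-0.0597)(0.5470) + (0.9982)(0.8371)(0.4695) = 0.3596, so φ₂ = 21.08°.
Δλ = atan2(sin θ sin δ cos φ₁, cos δ − sin φ₁ sin φ₂) = atan2(-0.7378, 0.5685) = -52.385°.
λ₂ = -155.865° − 52.385° = -208.25° → 151.75° after wrapping to (−180°, 180°].

21.08°, 151.75°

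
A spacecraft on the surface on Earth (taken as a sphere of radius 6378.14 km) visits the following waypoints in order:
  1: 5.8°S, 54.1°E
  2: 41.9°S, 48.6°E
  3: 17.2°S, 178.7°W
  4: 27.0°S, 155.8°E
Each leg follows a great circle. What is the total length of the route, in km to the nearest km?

18756 km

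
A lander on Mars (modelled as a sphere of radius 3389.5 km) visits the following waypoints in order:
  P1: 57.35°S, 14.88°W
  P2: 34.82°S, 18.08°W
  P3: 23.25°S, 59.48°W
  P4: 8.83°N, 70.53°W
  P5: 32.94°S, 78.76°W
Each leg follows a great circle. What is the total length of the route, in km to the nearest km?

Leg P1→P2: central angle 0.3950 rad, distance 1338.9 km.
Leg P2→P3: central angle 0.6580 rad, distance 2230.4 km.
Leg P3→P4: central angle 0.5908 rad, distance 2002.6 km.
Leg P4→P5: central angle 0.7418 rad, distance 2514.2 km.
Total: 1338.9 + 2230.4 + 2002.6 + 2514.2 ≈ 8086 km.

8086 km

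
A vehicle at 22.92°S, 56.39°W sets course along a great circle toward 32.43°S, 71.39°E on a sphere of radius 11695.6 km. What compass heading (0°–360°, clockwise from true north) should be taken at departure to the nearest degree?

Δλ = 127.780° = 2.2302 rad.
y = sin Δλ · cos φ₂ = (0.7904)(0.8440) = 0.6671
x = cos φ₁ sin φ₂ − sin φ₁ cos φ₂ cos Δλ = (0.9210)(-0.5363) − (-0.3894)(0.8440)(-0.6126) = -0.6953
θ = atan2(y, x) = 136.19°, so the bearing is 136°.

136°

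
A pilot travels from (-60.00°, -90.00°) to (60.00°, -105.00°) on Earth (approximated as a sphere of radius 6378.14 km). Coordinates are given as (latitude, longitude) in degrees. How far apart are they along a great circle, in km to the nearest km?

13421 km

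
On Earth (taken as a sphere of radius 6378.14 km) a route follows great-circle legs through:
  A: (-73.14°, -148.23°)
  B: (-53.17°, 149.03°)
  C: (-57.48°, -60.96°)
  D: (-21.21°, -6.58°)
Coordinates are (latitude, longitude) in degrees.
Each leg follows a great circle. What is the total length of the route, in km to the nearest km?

Leg A→B: central angle 0.5630 rad, distance 3591.0 km.
Leg B→C: central angle 1.1639 rad, distance 7423.2 km.
Leg C→D: central angle 0.9311 rad, distance 5938.7 km.
Total: 3591.0 + 7423.2 + 5938.7 ≈ 16953 km.

16953 km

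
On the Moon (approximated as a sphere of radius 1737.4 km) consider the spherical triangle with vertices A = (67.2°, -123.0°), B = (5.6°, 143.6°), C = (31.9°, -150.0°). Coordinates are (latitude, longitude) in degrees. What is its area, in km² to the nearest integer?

1391258 km²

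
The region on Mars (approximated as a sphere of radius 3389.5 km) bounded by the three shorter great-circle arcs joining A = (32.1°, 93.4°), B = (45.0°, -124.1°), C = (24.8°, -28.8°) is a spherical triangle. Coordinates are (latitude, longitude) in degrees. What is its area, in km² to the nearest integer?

18067840 km²

Side lengths (central angles): a = 1.3312, b = 1.7588, c = 1.6704 rad; semiperimeter s = 2.3802.
By l'Huilier's theorem, tan(E/4) = √[tan(s/2) tan((s−a)/2) tan((s−b)/2) tan((s−c)/2)], giving spherical excess E = 1.5727 rad.
Area = E·R² = 1.5727 × (3389.5)² ≈ 18067840 km².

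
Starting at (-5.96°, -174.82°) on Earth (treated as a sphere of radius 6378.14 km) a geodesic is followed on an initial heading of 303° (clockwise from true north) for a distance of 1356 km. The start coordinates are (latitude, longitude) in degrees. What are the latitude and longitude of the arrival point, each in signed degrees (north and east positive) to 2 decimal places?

0.73°, 174.99°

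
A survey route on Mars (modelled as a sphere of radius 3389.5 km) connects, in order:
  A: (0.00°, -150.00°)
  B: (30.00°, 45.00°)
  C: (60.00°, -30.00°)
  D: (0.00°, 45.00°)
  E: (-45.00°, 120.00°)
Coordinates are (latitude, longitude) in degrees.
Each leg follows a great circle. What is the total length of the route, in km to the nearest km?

21638 km

Leg A→B: central angle 2.5617 rad, distance 8682.9 km.
Leg B→C: central angle 0.9943 rad, distance 3370.2 km.
Leg C→D: central angle 1.4410 rad, distance 4884.3 km.
Leg D→E: central angle 1.3867 rad, distance 4700.4 km.
Total: 8682.9 + 3370.2 + 4884.3 + 4700.4 ≈ 21638 km.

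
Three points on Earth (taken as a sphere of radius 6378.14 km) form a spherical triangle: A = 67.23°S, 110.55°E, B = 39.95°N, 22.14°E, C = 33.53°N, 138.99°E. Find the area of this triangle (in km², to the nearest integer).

102196232 km²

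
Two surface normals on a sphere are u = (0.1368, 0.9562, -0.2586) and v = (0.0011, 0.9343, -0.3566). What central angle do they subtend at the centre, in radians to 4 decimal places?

0.1690 rad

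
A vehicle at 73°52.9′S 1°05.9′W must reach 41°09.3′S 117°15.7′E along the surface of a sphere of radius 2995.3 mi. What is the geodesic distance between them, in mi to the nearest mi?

3021 mi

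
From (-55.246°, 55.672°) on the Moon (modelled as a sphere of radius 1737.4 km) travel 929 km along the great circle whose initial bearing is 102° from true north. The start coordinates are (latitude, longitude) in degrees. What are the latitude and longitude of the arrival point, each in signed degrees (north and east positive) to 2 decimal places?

-50.11°, 106.69°

Angular distance δ = d/R = 929/1737.4 = 0.53471 rad; initial bearing θ = 1.7802 rad.
sin φ₂ = sin φ₁ cos δ + cos φ₁ sin δ cos θ = (-0.8216)(0.8604) + (0.5701)(0.5096)(-0.2079) = -0.7673, so φ₂ = -50.11°.
Δλ = atan2(sin θ sin δ cos φ₁, cos δ − sin φ₁ sin φ₂) = atan2(0.2841, 0.2300) = 51.014°.
λ₂ = 55.672° + 51.014° = 106.69°.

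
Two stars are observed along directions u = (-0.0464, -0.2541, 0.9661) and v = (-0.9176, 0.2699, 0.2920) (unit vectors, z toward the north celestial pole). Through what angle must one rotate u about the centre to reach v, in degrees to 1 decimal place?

75.2°

u·v = 0.2561; |u| = 1.0000, |v| = 1.0000.
cos θ = (u·v)/(|u||v|) = 0.2561, so θ = 75.2°.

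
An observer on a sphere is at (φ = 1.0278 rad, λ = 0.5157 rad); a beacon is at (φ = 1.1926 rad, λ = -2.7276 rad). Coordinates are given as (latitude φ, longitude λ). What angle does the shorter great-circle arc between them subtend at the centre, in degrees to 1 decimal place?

52.7°

In radians: φ₁ = 1.0278, φ₂ = 1.1926, Δλ = 174.173° = 3.0399 rad.
Haversine: a = sin²(Δφ/2) + cos φ₁ cos φ₂ sin²(Δλ/2) = 0.0068 + (0.5167)(0.3692)(0.9974) = 0.19707.
Central angle c = 2·arcsin(√a) = 0.91995 rad.
So the angular separation is 52.7°.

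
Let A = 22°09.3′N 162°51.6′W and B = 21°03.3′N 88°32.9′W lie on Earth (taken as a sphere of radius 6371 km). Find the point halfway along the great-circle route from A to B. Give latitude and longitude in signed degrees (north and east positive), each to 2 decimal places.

The central angle between A and B is δ = 1.1926 rad.
With f = 0.5, the slerp weights are sin((1−f)δ)/sin δ = 0.6043 and sin(fδ)/sin δ = 0.6043.
Weighted sum of the unit vectors: (0.6043)·(-0.8850,-0.2729,0.3771) + (0.6043)·(0.0236,-0.9329,0.3593) = (-0.5205, -0.7287, 0.4450).
Converting back: φ = atan2(z, √(x²+y²)) = 26.42°, λ = atan2(y, x) = -125.54°.

26.42°, -125.54°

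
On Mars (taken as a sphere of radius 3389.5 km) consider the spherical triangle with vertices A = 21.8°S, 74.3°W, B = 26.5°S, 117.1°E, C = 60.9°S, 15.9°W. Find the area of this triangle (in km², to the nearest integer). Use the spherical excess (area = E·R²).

9351268 km²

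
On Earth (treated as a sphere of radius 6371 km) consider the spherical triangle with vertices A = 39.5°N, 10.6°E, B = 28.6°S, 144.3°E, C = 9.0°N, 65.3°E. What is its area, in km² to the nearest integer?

Side lengths (central angles): a = 1.4801, b = 1.0005, c = 2.4536 rad; semiperimeter s = 2.4671.
By l'Huilier's theorem, tan(E/4) = √[tan(s/2) tan((s−a)/2) tan((s−b)/2) tan((s−c)/2)], giving spherical excess E = 0.3847 rad.
Area = E·R² = 0.3847 × (6371)² ≈ 15614709 km².

15614709 km²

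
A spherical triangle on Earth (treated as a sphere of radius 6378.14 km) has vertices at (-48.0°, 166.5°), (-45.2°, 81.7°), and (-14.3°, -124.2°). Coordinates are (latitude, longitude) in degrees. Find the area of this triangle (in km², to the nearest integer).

Side lengths (central angles): a = 2.0252, b = 1.1453, c = 0.9642 rad; semiperimeter s = 2.0674.
By l'Huilier's theorem, tan(E/4) = √[tan(s/2) tan((s−a)/2) tan((s−b)/2) tan((s−c)/2)], giving spherical excess E = 0.4146 rad.
Area = E·R² = 0.4146 × (6378.14)² ≈ 16867088 km².

16867088 km²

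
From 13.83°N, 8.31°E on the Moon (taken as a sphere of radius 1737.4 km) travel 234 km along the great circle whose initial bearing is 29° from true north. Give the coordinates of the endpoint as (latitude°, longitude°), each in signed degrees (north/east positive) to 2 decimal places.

Angular distance δ = d/R = 234/1737.4 = 0.13468 rad; initial bearing θ = 0.5061 rad.
sin φ₂ = sin φ₁ cos δ + cos φ₁ sin δ cos θ = (0.2390)(0.9909) + (0.9710)(0.1343)(0.8746) = 0.3509, so φ₂ = 20.54°.
Δλ = atan2(sin θ sin δ cos φ₁, cos δ − sin φ₁ sin φ₂) = atan2(0.0632, 0.9071) = 3.986°.
λ₂ = 8.310° + 3.986° = 12.30°.

20.54°, 12.30°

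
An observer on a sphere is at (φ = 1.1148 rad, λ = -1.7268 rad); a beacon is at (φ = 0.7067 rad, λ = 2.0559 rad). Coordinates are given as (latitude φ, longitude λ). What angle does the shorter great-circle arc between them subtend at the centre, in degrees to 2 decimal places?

71.66°

In radians: φ₁ = 1.1148, φ₂ = 0.7067, Δλ = -143.267° = -2.5005 rad.
cos c = sin φ₁ sin φ₂ + cos φ₁ cos φ₂ cos Δλ = (0.8978)(0.6493) + (0.4404)(0.7605)(-0.8014) = 0.31458,
so c = arccos(0.31458) = 1.25078 rad.
So the angular separation is 71.66°.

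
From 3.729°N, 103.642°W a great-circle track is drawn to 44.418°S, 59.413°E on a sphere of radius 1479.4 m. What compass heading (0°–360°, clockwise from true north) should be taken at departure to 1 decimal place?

162.3°

Δλ = 163.055° = 2.8458 rad.
y = sin Δλ · cos φ₂ = (0.2915)(0.7143) = 0.2082
x = cos φ₁ sin φ₂ − sin φ₁ cos φ₂ cos Δλ = (0.9979)(-0.6999) − (0.0650)(0.7143)(-0.9566) = -0.6540
θ = atan2(y, x) = 162.34°, so the bearing is 162.3°.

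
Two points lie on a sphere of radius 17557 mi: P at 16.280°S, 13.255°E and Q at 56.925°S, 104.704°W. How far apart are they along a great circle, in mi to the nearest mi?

Let φ₁ = -0.2841 rad, φ₂ = -0.9935 rad, and Δλ = -2.0588 rad.
cos c = sin φ₁ sin φ₂ + cos φ₁ cos φ₂ cos Δλ = (-0.2803)(-0.8380) + (0.9599)(0.5457)(-0.4688) = -0.01070,
so c = arccos(-0.01070) = 1.58149 rad.
Distance = R·c = 17557 × 1.5815 ≈ 27766 mi.

27766 mi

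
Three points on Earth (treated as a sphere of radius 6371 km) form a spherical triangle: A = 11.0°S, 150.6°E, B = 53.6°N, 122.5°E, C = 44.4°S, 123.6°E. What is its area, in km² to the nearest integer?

Side lengths (central angles): a = 1.7105, b = 0.7099, c = 1.2022 rad; semiperimeter s = 1.8113.
By l'Huilier's theorem, tan(E/4) = √[tan(s/2) tan((s−a)/2) tan((s−b)/2) tan((s−c)/2)], giving spherical excess E = 0.4439 rad.
Area = E·R² = 0.4439 × (6371)² ≈ 18017887 km².

18017887 km²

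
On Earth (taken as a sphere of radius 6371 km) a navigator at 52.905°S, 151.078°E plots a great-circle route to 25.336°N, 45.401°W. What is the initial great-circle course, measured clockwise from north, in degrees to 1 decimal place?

With φ₁ = -0.9234, φ₂ = 0.4422, Δλ = 2.8540 rad, the forward-azimuth formula gives
θ = atan2( sin Δλ cos φ₂ , cos φ₁ sin φ₂ − sin φ₁ cos φ₂ cos Δλ ) = atan2(0.2564, -0.4332) = 149.38°.
So the initial bearing is 149.4°.

149.4°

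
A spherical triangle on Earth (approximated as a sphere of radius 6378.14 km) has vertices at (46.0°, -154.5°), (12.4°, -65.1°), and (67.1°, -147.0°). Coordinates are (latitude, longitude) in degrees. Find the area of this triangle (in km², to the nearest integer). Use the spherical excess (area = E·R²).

Side lengths (central angles): a = 1.3167, b = 0.3746, c = 1.4085 rad; semiperimeter s = 1.5499.
By l'Huilier's theorem, tan(E/4) = √[tan(s/2) tan((s−a)/2) tan((s−b)/2) tan((s−c)/2)], giving spherical excess E = 0.2938 rad.
Area = E·R² = 0.2938 × (6378.14)² ≈ 11950171 km².

11950171 km²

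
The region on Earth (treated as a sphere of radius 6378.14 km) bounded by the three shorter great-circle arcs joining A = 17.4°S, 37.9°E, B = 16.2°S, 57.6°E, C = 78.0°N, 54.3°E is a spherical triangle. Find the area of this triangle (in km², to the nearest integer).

Side lengths (central angles): a = 1.6444, b = 1.6732, c = 0.3297 rad; semiperimeter s = 1.8236.
By l'Huilier's theorem, tan(E/4) = √[tan(s/2) tan((s−a)/2) tan((s−b)/2) tan((s−c)/2)], giving spherical excess E = 0.3590 rad.
Area = E·R² = 0.3590 × (6378.14)² ≈ 14602948 km².

14602948 km²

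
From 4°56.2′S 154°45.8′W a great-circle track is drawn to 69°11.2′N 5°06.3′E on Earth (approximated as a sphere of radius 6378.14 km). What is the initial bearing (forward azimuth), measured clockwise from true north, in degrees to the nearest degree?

Δλ = 159.868° = 2.7902 rad.
y = sin Δλ · cos φ₂ = (0.3442)(0.3553) = 0.1223
x = cos φ₁ sin φ₂ − sin φ₁ cos φ₂ cos Δλ = (0.9963)(0.9347) − (-0.0861)(0.3553)(-0.9389) = 0.9026
θ = atan2(y, x) = 7.72°, so the bearing is 8°.

8°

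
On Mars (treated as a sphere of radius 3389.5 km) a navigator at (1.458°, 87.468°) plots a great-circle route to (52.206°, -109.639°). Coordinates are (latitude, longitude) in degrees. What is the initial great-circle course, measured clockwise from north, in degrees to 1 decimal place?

12.6°

Δλ = 162.893° = 2.8430 rad.
y = sin Δλ · cos φ₂ = (0.2942)(0.6128) = 0.1803
x = cos φ₁ sin φ₂ − sin φ₁ cos φ₂ cos Δλ = (0.9997)(0.7902) − (0.0254)(0.6128)(-0.9558) = 0.8049
θ = atan2(y, x) = 12.62°, so the bearing is 12.6°.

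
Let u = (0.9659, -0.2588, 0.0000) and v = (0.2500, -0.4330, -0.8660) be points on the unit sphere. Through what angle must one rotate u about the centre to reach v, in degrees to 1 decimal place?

69.3°

u·v = 0.3535; |u| = 1.0000, |v| = 1.0000.
cos θ = (u·v)/(|u||v|) = 0.3536, so θ = 69.3°.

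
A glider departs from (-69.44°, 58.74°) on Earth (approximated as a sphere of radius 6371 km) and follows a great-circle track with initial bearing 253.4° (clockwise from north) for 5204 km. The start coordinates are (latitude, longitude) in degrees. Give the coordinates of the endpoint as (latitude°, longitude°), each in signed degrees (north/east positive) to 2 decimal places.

Angular distance δ = d/R = 5204/6371 = 0.81683 rad; initial bearing θ = 4.4227 rad.
sin φ₂ = sin φ₁ cos δ + cos φ₁ sin δ cos θ = (-0.9363)(0.6845) + (0.3512)(0.7290)(-0.2857) = -0.7141, so φ₂ = -45.57°.
Δλ = atan2(sin θ sin δ cos φ₁, cos δ − sin φ₁ sin φ₂) = atan2(-0.2453, 0.0159) = -86.281°.
λ₂ = 58.740° − 86.281° = -27.54°.

-45.57°, -27.54°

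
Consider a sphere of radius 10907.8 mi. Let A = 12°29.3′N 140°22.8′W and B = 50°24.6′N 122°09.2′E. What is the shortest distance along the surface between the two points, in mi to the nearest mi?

16197 mi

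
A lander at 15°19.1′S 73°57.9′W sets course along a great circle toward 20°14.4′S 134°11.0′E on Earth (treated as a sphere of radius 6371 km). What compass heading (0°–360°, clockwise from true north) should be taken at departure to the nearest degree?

Δλ = -151.852° = -2.6503 rad.
y = sin Δλ · cos φ₂ = (-0.4718)(0.9383) = -0.4426
x = cos φ₁ sin φ₂ − sin φ₁ cos φ₂ cos Δλ = (0.9645)(-0.3460) − (-0.2642)(0.9383)(-0.8817) = -0.5522
θ = atan2(y, x) = -141.29°; adding 360° gives 219°.

219°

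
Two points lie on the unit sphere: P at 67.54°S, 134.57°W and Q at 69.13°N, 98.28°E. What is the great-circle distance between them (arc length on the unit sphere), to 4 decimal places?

2.8106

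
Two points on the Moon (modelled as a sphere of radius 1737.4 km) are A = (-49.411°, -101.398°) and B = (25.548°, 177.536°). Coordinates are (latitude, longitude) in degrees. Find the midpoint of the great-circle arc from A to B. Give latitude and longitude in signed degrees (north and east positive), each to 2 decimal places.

Central angle δ = 1.8094 rad. Interpolating on the sphere with fraction f = 0.5:
P = [sin((1−f)δ)·A + sin(fδ)·B] / sin δ = 0.8092·A + 0.8092·B in Cartesian coordinates,
giving P = (-0.8334, -0.4847, -0.2655), i.e. latitude -15.40°, longitude -149.82°.

-15.40°, -149.82°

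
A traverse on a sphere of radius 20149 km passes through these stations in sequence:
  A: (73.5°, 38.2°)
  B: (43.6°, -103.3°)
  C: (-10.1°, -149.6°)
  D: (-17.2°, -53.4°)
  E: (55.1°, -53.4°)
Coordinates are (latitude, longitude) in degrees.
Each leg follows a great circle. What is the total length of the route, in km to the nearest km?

103150 km

Leg A→B: central angle 1.0469 rad, distance 21094.0 km.
Leg B→C: central angle 1.1900 rad, distance 23978.0 km.
Leg C→D: central angle 1.6205 rad, distance 32652.1 km.
Leg D→E: central angle 1.2619 rad, distance 25425.5 km.
Total: 21094.0 + 23978.0 + 32652.1 + 25425.5 ≈ 103150 km.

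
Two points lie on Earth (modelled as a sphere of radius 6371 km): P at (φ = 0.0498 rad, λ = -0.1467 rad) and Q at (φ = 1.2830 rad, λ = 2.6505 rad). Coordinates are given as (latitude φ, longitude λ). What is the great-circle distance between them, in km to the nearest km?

Let φ₁ = 0.0498 rad, φ₂ = 1.2830 rad, and Δλ = 2.7972 rad.
cos c = sin φ₁ sin φ₂ + cos φ₁ cos φ₂ cos Δλ = (0.0498)(0.9589) + (0.9988)(0.2838)(-0.9413) = -0.21911,
so c = arccos(-0.21911) = 1.79170 rad.
Distance = R·c = 6371 × 1.7917 ≈ 11415 km.

11415 km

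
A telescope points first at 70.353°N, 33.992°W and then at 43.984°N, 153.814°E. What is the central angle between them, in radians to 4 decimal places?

1.1436 rad

In radians: φ₁ = 1.2279, φ₂ = 0.7677, Δλ = -172.194° = -3.0054 rad.
cos c = sin φ₁ sin φ₂ + cos φ₁ cos φ₂ cos Δλ = (0.9418)(0.6945) + (0.3362)(0.7195)(-0.9907) = 0.41434,
so c = arccos(0.41434) = 1.14357 rad.
So the angular separation is 1.1436 rad.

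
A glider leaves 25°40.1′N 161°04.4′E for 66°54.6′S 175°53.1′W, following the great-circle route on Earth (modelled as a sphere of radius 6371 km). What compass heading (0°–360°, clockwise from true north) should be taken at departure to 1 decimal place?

With φ₁ = 0.4480, φ₂ = -1.1678, Δλ = 0.4022 rad, the forward-azimuth formula gives
θ = atan2( sin Δλ cos φ₂ , cos φ₁ sin φ₂ − sin φ₁ cos φ₂ cos Δλ ) = atan2(0.1535, -0.9854) = 171.15°.
So the initial bearing is 171.1°.

171.1°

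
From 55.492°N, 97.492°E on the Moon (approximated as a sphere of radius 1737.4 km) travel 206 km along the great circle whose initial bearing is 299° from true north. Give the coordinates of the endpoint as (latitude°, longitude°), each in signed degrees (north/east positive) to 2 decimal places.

58.29°, 86.14°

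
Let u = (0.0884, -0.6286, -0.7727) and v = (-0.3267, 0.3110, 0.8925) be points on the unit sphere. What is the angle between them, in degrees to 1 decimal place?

u·v = -0.9140; |u| = 1.0000, |v| = 1.0000.
cos θ = (u·v)/(|u||v|) = -0.9140, so θ = 156.1°.

156.1°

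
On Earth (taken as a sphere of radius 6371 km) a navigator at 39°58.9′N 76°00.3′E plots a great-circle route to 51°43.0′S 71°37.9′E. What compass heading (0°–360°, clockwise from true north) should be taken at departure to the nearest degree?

183°

With φ₁ = 0.6978, φ₂ = -0.9026, Δλ = -0.0763 rad, the forward-azimuth formula gives
θ = atan2( sin Δλ cos φ₂ , cos φ₁ sin φ₂ − sin φ₁ cos φ₂ cos Δλ ) = atan2(-0.0472, -0.9984) = -177.29°.
Adding 360° brings this into [0°, 360°): 183°.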